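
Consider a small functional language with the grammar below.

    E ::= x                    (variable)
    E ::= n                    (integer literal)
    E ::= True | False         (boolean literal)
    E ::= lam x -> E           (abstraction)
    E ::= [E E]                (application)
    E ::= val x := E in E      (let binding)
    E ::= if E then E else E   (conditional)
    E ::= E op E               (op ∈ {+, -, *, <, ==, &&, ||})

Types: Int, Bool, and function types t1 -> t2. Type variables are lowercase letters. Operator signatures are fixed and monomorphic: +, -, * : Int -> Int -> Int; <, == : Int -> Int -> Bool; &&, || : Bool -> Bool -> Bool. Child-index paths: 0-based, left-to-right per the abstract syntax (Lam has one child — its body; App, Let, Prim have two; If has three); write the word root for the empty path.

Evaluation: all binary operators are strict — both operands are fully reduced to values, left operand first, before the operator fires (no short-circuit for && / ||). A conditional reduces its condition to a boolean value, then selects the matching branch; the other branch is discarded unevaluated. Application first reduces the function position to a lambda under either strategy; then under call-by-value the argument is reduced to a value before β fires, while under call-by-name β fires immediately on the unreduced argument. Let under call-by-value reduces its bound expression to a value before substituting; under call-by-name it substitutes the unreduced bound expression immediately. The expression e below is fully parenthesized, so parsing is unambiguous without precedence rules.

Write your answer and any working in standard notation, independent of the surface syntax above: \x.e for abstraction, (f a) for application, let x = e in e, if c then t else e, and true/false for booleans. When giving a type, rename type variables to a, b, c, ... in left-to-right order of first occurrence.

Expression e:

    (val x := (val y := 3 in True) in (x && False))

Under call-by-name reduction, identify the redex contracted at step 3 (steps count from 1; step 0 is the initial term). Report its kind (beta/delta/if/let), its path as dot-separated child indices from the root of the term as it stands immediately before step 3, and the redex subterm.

Answer: delta at root : (true && false)

Derivation:
step 0: (let x = (let y = 3 in true) in (x && false))
step 1: [let@root] ((let y = 3 in true) && false)
step 2: [let@0] (true && false)
step 3: [delta@root] false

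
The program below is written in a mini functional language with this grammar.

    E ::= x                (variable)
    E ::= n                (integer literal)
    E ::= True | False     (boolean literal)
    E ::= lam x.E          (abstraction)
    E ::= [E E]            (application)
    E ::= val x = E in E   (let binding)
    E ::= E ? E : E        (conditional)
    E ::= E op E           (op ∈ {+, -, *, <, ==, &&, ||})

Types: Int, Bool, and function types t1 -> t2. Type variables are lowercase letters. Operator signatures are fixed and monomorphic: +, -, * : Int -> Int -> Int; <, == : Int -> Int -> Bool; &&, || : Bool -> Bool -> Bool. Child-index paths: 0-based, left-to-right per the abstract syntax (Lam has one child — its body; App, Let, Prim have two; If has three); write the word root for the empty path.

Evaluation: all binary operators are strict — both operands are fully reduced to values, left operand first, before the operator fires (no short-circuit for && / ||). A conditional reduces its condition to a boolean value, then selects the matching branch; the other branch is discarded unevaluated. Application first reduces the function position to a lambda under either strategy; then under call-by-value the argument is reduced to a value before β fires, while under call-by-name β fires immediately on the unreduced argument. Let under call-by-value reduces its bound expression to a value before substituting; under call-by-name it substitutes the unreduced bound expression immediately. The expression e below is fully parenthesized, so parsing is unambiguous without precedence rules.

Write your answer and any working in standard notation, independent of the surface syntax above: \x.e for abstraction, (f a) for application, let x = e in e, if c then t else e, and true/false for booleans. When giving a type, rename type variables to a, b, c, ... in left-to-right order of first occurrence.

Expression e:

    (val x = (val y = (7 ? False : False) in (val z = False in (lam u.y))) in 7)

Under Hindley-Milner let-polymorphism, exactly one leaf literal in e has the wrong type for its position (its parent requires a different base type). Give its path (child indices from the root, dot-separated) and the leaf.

Answer: 0.0.0 : 7

Trace:
  unify Int ~ Bool
  FAIL: mismatch Int ~ Bool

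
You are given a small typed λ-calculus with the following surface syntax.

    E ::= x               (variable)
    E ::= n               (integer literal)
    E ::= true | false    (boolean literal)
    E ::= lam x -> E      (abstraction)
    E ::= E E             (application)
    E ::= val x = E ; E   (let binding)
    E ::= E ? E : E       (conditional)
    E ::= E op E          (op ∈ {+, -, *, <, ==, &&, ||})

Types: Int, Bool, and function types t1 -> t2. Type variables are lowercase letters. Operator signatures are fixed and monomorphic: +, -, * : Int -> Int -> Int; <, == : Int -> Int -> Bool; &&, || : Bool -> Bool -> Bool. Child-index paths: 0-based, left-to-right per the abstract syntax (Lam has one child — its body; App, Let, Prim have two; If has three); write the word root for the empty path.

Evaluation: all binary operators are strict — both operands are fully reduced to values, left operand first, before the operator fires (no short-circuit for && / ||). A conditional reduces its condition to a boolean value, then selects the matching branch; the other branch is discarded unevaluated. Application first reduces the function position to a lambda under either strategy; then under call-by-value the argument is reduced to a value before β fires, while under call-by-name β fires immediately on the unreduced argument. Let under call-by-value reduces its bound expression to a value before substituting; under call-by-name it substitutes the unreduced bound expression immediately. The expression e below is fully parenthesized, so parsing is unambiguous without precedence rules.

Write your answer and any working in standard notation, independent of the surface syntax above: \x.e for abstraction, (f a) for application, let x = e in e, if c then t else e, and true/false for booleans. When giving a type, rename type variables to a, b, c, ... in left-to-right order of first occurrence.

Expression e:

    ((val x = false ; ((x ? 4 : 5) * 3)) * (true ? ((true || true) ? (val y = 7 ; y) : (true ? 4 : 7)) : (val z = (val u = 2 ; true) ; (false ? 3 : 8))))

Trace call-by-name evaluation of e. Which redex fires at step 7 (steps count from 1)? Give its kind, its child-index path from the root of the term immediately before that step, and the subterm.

Answer: let at 1 : (let y = 7 in y)

Working:
step 0: ((let x = false in ((if x then 4 else 5) * 3)) * (if true then (if (true || true) then (let y = 7 in y) else (if true then 4 else 7)) else (let z = (let u = 2 in true) in (if false then 3 else 8))))
step 1: [let@0] (((if false then 4 else 5) * 3) * (if true then (if (true || true) then (let y = 7 in y) else (if true then 4 else 7)) else (let z = (let u = 2 in true) in (if false then 3 else 8))))
step 2: [if@0.0] ((5 * 3) * (if true then (if (true || true) then (let y = 7 in y) else (if true then 4 else 7)) else (let z = (let u = 2 in true) in (if false then 3 else 8))))
step 3: [delta@0] (15 * (if true then (if (true || true) then (let y = 7 in y) else (if true then 4 else 7)) else (let z = (let u = 2 in true) in (if false then 3 else 8))))
step 4: [if@1] (15 * (if (true || true) then (let y = 7 in y) else (if true then 4 else 7)))
step 5: [delta@1.0] (15 * (if true then (let y = 7 in y) else (if true then 4 else 7)))
step 6: [if@1] (15 * (let y = 7 in y))
step 7: [let@1] (15 * 7)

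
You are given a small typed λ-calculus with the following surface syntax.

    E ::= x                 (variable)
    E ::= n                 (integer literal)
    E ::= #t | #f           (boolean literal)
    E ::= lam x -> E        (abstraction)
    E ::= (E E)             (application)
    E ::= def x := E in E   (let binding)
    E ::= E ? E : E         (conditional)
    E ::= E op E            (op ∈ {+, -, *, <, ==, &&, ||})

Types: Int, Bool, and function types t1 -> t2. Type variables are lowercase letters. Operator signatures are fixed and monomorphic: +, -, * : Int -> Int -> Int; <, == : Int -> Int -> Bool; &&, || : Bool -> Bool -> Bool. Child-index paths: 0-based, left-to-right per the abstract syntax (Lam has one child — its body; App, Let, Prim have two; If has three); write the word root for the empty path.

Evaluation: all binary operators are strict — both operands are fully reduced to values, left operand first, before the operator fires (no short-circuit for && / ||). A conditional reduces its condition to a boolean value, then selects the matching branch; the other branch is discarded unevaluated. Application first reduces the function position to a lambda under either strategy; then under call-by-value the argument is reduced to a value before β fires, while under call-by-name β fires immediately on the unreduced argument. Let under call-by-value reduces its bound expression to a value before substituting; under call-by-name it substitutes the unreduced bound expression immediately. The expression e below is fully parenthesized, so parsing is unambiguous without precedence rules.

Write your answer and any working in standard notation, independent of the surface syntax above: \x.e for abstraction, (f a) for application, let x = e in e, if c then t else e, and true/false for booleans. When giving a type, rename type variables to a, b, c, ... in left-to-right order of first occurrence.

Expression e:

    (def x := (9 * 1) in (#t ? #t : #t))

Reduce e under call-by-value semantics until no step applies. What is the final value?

Answer: true

Working:
step 0: (let x = (9 * 1) in (if true then true else true))
step 1: [delta@0] (let x = 9 in (if true then true else true))
step 2: [let@root] (if true then true else true)
step 3: [if@root] true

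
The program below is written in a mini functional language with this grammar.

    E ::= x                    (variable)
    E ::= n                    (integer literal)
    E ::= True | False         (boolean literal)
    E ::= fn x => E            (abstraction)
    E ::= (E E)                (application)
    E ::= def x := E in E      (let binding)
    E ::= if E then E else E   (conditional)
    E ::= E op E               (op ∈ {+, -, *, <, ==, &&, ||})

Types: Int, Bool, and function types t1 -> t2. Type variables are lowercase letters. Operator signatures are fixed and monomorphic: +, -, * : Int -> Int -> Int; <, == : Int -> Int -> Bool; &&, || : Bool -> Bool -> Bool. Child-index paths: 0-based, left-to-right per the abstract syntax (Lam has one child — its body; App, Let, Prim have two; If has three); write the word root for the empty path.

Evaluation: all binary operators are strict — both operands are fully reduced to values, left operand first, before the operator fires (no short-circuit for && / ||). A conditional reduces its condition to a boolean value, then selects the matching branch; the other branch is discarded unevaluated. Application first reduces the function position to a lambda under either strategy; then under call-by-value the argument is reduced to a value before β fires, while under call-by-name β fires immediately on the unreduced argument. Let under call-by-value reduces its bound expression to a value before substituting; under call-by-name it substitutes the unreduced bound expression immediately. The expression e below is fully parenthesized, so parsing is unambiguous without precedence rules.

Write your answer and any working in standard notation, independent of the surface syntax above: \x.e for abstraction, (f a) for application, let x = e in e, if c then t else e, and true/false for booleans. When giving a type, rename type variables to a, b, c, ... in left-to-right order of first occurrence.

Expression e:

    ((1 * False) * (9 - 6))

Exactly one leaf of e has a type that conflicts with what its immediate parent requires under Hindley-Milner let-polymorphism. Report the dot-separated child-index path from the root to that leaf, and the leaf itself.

Working:
  unify Int ~ Int
  unify Bool ~ Int
  FAIL: mismatch Bool ~ Int

Answer: 0.1 : false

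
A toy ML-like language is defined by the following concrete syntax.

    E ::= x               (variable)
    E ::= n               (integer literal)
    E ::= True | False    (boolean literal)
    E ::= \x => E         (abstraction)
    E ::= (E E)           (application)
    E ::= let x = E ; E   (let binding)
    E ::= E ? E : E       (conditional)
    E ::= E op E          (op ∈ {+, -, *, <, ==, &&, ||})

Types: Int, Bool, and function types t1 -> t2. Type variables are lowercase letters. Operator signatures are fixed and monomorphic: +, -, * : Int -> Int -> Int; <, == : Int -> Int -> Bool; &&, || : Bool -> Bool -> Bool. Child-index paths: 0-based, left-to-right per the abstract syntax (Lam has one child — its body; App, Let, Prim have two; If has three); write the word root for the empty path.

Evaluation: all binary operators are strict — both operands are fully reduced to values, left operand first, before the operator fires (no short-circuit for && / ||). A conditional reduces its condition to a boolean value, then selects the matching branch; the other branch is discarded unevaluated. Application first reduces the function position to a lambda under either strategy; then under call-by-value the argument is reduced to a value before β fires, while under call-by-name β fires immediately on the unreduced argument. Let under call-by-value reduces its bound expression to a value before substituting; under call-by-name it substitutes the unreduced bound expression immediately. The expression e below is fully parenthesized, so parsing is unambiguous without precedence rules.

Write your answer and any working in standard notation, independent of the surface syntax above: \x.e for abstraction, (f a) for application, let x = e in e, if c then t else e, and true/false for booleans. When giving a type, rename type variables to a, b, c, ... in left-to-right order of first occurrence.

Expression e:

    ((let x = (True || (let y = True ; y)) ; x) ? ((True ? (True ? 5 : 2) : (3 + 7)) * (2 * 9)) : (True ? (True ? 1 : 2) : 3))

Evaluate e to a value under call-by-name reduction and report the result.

Derivation:
step 0: (if (let x = (true || (let y = true in y)) in x) then ((if true then (if true then 5 else 2) else (3 + 7)) * (2 * 9)) else (if true then (if true then 1 else 2) else 3))
step 1: [let@0] (if (true || (let y = true in y)) then ((if true then (if true then 5 else 2) else (3 + 7)) * (2 * 9)) else (if true then (if true then 1 else 2) else 3))
step 2: [let@0.1] (if (true || true) then ((if true then (if true then 5 else 2) else (3 + 7)) * (2 * 9)) else (if true then (if true then 1 else 2) else 3))
step 3: [delta@0] (if true then ((if true then (if true then 5 else 2) else (3 + 7)) * (2 * 9)) else (if true then (if true then 1 else 2) else 3))
step 4: [if@root] ((if true then (if true then 5 else 2) else (3 + 7)) * (2 * 9))
step 5: [if@0] ((if true then 5 else 2) * (2 * 9))
step 6: [if@0] (5 * (2 * 9))
step 7: [delta@1] (5 * 18)
step 8: [delta@root] 90

Answer: 90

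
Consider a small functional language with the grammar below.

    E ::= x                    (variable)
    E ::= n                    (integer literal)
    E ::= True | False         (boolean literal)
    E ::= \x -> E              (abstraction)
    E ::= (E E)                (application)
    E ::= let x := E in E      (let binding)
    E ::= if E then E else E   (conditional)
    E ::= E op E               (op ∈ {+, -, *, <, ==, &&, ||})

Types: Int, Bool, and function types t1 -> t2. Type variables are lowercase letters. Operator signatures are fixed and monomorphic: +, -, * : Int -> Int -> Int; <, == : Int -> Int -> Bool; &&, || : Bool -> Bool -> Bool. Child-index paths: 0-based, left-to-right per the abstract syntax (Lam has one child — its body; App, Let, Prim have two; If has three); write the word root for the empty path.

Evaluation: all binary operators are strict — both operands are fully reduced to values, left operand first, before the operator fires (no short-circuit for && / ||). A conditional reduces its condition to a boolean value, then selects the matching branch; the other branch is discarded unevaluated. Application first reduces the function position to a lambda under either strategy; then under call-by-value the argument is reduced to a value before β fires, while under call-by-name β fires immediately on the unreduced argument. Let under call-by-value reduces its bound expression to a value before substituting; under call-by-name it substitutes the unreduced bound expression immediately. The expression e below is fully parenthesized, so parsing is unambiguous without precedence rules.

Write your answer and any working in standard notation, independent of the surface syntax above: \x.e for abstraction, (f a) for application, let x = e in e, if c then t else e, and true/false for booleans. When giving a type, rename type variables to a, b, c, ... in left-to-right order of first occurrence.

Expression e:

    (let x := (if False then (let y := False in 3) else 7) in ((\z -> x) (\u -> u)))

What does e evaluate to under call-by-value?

Trace:
step 0: (let x = (if false then (let y = false in 3) else 7) in ((\z.x) (\u.u)))
step 1: [if@0] (let x = 7 in ((\z.x) (\u.u)))
step 2: [let@root] ((\z.7) (\u.u))
step 3: [beta@root] 7

Answer: 7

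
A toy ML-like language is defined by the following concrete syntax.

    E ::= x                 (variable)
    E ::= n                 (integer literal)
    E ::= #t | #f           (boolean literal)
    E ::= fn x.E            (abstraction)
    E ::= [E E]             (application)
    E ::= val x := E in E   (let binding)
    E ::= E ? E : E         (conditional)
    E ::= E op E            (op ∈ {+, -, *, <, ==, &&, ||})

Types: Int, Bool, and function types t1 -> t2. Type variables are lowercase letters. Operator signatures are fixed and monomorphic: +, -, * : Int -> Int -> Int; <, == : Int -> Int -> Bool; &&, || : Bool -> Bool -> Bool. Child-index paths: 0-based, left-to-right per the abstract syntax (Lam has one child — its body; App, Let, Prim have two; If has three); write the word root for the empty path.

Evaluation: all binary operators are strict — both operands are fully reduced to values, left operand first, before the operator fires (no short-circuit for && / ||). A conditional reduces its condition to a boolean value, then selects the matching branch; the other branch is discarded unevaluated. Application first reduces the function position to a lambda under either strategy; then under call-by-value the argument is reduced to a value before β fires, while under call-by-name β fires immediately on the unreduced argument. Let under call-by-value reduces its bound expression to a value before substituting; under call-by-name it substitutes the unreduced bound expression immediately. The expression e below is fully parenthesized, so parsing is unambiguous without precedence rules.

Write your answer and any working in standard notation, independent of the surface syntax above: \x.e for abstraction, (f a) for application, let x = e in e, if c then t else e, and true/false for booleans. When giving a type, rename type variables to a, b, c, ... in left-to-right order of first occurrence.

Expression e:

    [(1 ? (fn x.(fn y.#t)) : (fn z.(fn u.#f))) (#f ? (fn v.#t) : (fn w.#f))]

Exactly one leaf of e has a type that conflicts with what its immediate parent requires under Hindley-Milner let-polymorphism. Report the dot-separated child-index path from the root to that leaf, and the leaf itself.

Working:
  unify Int ~ Bool
  FAIL: mismatch Int ~ Bool

Answer: 0.0 : 1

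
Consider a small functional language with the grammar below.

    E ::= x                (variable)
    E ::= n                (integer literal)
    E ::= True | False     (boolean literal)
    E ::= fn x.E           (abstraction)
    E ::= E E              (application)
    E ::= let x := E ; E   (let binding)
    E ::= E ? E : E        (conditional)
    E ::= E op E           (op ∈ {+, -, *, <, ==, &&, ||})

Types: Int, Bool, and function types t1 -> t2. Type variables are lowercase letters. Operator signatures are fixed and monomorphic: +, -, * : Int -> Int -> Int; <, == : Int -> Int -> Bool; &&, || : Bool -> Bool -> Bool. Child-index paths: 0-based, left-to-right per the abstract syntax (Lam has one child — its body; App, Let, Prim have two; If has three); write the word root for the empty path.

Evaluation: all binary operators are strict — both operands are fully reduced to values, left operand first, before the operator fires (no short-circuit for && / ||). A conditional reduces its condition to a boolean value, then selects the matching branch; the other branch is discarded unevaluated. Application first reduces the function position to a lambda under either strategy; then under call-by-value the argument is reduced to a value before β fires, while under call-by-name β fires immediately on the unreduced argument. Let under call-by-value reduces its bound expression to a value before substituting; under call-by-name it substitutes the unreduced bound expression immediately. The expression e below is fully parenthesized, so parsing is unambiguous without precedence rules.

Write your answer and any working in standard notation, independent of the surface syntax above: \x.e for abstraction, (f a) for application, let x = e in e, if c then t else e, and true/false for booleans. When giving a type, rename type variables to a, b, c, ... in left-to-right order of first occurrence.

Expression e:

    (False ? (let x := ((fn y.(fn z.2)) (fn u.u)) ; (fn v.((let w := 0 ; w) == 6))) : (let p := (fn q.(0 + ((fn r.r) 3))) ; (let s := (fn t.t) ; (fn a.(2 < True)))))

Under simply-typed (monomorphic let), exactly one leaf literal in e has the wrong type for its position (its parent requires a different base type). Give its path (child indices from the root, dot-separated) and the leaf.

Answer: 2.1.1.0.1 : true

Derivation:
  unify Bool ~ Bool
\z._ : b -> Int
\y._ : a -> b -> Int
u : c
\u._ : c -> c
  unify a -> b -> Int ~ (c -> c) -> d
  unify a ~ c -> c
  unify b -> Int ~ d
_ _ : b -> Int
let x : b -> Int
let w : Int
w : Int
  unify Int ~ Int
  unify Int ~ Int
\v._ : e -> Bool
  unify Int ~ Int
r : g
\r._ : g -> g
  unify g -> g ~ Int -> h
  unify g ~ Int
  unify Int ~ h
_ _ : Int
  unify Int ~ Int
\q._ : f -> Int
let p : f -> Int
t : i
\t._ : i -> i
let s : i -> i
  unify Int ~ Int
  unify Bool ~ Int
  FAIL: mismatch Bool ~ Int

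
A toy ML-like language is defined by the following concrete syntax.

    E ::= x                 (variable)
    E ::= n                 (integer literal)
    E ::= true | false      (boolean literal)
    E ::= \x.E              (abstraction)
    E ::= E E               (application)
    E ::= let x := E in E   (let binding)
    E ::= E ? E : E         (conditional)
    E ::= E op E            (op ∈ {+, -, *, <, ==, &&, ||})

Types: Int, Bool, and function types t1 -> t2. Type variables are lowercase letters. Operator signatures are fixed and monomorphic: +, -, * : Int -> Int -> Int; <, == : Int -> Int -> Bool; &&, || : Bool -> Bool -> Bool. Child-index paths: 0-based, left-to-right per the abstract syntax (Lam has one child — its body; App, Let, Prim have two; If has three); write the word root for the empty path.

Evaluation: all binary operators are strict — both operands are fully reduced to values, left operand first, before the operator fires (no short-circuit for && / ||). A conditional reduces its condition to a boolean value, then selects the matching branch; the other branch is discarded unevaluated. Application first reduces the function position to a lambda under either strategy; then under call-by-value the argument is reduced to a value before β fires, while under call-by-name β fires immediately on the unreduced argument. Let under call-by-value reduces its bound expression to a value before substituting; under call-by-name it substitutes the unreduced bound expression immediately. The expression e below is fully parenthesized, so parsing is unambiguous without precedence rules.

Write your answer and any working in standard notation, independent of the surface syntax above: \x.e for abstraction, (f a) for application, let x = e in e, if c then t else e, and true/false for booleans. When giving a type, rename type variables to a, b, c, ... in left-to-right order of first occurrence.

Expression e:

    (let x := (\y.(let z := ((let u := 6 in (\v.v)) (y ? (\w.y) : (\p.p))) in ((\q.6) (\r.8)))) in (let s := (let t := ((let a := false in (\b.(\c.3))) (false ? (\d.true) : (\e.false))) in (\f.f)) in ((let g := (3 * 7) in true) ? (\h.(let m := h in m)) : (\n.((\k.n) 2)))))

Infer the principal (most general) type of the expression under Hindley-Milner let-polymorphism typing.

Answer: a -> a

Trace:
let u : Int
v : b
\v._ : b -> b
y : a
  unify a ~ Bool
y : Bool
\w._ : c -> Bool
p : d
\p._ : d -> d
  unify c -> Bool ~ d -> d
  unify c ~ d
  unify Bool ~ d
  unify b -> b ~ (Bool -> Bool) -> e
  unify b ~ Bool -> Bool
  unify Bool -> Bool ~ e
_ _ : Bool -> Bool
let z : Bool -> Bool
\q._ : f -> Int
\r._ : g -> Int
  unify f -> Int ~ (g -> Int) -> h
  unify f ~ g -> Int
  unify Int ~ h
_ _ : Int
\y._ : Bool -> Int
let x : Bool -> Int
let a : Bool
\c._ : j -> Int
\b._ : i -> j -> Int
  unify Bool ~ Bool
\d._ : k -> Bool
\e._ : l -> Bool
  unify k -> Bool ~ l -> Bool
  unify k ~ l
  unify Bool ~ Bool
  unify i -> j -> Int ~ (l -> Bool) -> m
  unify i ~ l -> Bool
  unify j -> Int ~ m
_ _ : j -> Int
let t : forall. j -> Int
f : n
\f._ : n -> n
let s : forall. n -> n
  unify Int ~ Int
  unify Int ~ Int
let g : Int
  unify Bool ~ Bool
h : o
let m : o
m : o
\h._ : o -> o
n : p
\k._ : q -> p
  unify q -> p ~ Int -> r
  unify q ~ Int
  unify p ~ r
_ _ : r
\n._ : r -> r
  unify o -> o ~ r -> r
  unify o ~ r
  unify r ~ r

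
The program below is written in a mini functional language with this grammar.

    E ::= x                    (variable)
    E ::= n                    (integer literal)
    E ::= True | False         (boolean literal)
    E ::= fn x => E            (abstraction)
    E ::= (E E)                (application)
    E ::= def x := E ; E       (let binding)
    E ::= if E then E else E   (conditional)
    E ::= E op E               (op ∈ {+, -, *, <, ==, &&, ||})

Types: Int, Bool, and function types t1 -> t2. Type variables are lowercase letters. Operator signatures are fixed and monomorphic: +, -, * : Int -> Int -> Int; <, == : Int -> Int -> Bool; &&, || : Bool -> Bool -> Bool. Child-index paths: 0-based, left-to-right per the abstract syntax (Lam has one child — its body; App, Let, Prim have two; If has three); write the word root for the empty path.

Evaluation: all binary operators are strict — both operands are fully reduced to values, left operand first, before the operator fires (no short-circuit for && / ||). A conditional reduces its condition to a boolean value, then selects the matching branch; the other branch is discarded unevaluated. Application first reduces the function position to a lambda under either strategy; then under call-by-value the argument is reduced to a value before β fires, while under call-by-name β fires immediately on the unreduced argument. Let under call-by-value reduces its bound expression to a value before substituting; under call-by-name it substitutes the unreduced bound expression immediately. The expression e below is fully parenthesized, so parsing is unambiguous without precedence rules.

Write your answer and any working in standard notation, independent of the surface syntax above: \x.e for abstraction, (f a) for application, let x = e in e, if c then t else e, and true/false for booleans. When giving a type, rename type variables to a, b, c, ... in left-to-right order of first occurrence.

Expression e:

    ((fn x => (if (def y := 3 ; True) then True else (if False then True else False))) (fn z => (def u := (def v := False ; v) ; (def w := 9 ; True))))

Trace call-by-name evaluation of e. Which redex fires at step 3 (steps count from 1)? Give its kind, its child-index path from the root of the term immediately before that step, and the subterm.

Working:
step 0: ((\x.(if (let y = 3 in true) then true else (if false then true else false))) (\z.(let u = (let v = false in v) in (let w = 9 in true))))
step 1: [beta@root] (if (let y = 3 in true) then true else (if false then true else false))
step 2: [let@0] (if true then true else (if false then true else false))
step 3: [if@root] true

Answer: if at root : (if true then true else (if false then true else false))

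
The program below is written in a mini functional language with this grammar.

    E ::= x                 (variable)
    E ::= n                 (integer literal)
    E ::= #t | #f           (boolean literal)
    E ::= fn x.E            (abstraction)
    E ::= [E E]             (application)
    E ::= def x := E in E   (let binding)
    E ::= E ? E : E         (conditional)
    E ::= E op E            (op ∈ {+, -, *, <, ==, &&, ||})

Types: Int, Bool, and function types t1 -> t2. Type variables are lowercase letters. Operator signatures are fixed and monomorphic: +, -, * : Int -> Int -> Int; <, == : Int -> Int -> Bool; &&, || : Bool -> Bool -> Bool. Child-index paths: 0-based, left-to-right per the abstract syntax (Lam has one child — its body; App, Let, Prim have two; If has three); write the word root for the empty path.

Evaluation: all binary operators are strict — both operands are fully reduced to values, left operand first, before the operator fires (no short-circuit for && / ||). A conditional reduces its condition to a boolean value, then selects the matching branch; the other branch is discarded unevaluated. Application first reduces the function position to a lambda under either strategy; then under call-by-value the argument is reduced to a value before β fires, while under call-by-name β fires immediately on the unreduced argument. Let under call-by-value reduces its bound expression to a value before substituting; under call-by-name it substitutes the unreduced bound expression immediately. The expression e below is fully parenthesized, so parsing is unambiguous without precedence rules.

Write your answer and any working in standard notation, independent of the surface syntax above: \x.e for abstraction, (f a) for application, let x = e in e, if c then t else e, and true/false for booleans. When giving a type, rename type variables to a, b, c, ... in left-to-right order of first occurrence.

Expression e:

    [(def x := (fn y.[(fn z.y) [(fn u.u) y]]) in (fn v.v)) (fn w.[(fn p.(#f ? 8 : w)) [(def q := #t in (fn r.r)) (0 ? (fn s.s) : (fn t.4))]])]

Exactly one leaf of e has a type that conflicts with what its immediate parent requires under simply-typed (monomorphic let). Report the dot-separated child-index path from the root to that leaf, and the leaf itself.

Answer: 1.0.1.1.0 : 0

Derivation:
y : a
\z._ : b -> a
u : c
\u._ : c -> c
y : a
  unify c -> c ~ a -> d
  unify c ~ a
  unify a ~ d
_ _ : d
  unify b -> d ~ d -> e
  unify b ~ d
  unify d ~ e
_ _ : e
\y._ : e -> e
let x : e -> e
v : f
\v._ : f -> f
  unify Bool ~ Bool
w : g
  unify Int ~ g
\p._ : h -> Int
let q : Bool
r : i
\r._ : i -> i
  unify Int ~ Bool
  FAIL: mismatch Int ~ Bool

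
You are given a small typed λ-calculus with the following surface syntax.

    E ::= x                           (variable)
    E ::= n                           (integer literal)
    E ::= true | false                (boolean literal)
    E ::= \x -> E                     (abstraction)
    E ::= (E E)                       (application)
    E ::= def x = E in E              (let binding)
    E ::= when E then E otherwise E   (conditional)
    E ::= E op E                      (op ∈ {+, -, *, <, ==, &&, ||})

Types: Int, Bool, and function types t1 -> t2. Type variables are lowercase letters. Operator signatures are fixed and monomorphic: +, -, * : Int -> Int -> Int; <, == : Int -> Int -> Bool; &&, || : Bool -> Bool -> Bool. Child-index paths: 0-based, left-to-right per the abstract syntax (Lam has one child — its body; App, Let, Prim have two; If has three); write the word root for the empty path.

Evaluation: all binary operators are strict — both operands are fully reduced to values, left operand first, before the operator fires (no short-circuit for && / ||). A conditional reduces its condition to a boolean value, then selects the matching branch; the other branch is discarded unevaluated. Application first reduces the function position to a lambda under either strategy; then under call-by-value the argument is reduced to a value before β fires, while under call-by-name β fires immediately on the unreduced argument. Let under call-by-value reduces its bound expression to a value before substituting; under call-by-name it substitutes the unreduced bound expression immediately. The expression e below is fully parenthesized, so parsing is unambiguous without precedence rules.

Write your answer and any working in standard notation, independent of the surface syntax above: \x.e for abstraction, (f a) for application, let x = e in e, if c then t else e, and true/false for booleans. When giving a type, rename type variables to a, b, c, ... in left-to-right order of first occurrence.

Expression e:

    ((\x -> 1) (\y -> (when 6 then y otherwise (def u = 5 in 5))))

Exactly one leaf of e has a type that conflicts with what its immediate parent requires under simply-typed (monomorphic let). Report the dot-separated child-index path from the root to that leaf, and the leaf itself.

Trace:
\x._ : a -> Int
  unify Int ~ Bool
  FAIL: mismatch Int ~ Bool

Answer: 1.0.0 : 6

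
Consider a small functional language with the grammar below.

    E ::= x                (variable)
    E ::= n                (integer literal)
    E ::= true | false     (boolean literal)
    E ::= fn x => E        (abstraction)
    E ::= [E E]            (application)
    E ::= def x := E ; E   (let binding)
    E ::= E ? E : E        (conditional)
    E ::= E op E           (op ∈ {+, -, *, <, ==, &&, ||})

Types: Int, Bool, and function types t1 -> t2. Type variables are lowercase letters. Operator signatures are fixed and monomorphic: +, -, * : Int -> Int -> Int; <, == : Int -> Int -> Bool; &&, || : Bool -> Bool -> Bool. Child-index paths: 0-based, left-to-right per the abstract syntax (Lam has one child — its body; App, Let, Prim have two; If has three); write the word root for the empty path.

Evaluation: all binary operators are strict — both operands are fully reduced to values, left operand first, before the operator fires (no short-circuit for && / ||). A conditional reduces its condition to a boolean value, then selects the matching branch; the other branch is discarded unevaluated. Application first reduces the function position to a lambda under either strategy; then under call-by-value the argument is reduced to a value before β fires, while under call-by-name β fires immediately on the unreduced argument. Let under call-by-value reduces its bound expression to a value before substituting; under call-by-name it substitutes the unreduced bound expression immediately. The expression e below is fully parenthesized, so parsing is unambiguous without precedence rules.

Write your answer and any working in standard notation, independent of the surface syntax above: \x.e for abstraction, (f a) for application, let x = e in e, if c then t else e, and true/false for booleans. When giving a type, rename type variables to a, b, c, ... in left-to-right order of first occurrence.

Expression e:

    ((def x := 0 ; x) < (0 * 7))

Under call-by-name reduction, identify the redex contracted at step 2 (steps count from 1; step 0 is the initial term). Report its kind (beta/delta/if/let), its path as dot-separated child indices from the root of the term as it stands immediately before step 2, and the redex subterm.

Trace:
step 0: ((let x = 0 in x) < (0 * 7))
step 1: [let@0] (0 < (0 * 7))
step 2: [delta@1] (0 < 0)

Answer: delta at 1 : (0 * 7)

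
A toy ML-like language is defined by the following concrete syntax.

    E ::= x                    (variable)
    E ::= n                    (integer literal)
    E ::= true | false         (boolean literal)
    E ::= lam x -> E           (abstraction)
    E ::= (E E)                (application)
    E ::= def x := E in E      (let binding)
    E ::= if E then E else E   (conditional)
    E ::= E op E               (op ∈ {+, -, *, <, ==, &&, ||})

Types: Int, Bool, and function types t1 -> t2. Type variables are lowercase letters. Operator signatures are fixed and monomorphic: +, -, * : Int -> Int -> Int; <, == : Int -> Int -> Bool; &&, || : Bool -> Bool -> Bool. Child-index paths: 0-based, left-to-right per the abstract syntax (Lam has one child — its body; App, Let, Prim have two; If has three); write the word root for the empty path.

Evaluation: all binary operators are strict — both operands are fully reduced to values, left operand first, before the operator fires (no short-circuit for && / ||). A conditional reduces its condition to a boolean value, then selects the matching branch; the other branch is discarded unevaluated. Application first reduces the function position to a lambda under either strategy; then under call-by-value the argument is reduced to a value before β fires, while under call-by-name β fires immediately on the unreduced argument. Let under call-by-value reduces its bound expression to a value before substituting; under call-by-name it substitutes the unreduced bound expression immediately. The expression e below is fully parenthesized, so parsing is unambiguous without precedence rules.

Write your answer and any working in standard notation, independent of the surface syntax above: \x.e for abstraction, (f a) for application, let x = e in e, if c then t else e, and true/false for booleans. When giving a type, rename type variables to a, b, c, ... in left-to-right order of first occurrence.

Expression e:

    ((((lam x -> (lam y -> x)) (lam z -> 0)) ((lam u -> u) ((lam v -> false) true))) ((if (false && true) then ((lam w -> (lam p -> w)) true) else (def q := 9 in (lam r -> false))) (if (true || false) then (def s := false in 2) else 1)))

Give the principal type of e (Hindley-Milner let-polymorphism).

Answer: Int

Derivation:
x : a
\y._ : b -> a
\x._ : a -> b -> a
\z._ : c -> Int
  unify a -> b -> a ~ (c -> Int) -> d
  unify a ~ c -> Int
  unify b -> c -> Int ~ d
_ _ : b -> c -> Int
u : e
\u._ : e -> e
\v._ : f -> Bool
  unify f -> Bool ~ Bool -> g
  unify f ~ Bool
  unify Bool ~ g
_ _ : Bool
  unify e -> e ~ Bool -> h
  unify e ~ Bool
  unify Bool ~ h
_ _ : Bool
  unify b -> c -> Int ~ Bool -> i
  unify b ~ Bool
  unify c -> Int ~ i
_ _ : c -> Int
  unify Bool ~ Bool
  unify Bool ~ Bool
  unify Bool ~ Bool
w : j
\p._ : k -> j
\w._ : j -> k -> j
  unify j -> k -> j ~ Bool -> l
  unify j ~ Bool
  unify k -> Bool ~ l
_ _ : k -> Bool
let q : Int
\r._ : m -> Bool
  unify k -> Bool ~ m -> Bool
  unify k ~ m
  unify Bool ~ Bool
  unify Bool ~ Bool
  unify Bool ~ Bool
  unify Bool ~ Bool
let s : Bool
  unify Int ~ Int
  unify m -> Bool ~ Int -> n
  unify m ~ Int
  unify Bool ~ n
_ _ : Bool
  unify c -> Int ~ Bool -> o
  unify c ~ Bool
  unify Int ~ o
_ _ : Int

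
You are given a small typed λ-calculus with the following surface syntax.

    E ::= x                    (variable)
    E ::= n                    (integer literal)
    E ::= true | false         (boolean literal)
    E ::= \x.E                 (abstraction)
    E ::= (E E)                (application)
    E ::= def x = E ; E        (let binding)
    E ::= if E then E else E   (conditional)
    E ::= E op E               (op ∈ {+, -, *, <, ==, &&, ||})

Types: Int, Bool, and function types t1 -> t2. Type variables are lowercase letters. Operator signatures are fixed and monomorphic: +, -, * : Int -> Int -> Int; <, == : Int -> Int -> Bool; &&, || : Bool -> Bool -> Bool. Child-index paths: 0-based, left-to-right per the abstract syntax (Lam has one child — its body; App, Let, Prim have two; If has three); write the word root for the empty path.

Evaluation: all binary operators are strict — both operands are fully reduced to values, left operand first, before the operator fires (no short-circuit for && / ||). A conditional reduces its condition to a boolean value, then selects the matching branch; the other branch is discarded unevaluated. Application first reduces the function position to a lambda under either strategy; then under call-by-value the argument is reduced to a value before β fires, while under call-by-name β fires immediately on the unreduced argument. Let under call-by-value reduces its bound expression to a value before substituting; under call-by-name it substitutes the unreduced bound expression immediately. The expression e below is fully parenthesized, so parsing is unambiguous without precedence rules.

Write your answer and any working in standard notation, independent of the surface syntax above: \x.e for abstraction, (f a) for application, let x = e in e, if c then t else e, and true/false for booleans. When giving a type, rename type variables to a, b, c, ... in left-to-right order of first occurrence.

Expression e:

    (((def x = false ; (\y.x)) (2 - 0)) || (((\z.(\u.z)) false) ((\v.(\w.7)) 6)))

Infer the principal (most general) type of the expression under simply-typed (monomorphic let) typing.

Working:
let x : Bool
x : Bool
\y._ : a -> Bool
  unify Int ~ Int
  unify Int ~ Int
  unify a -> Bool ~ Int -> b
  unify a ~ Int
  unify Bool ~ b
_ _ : Bool
  unify Bool ~ Bool
z : c
\u._ : d -> c
\z._ : c -> d -> c
  unify c -> d -> c ~ Bool -> e
  unify c ~ Bool
  unify d -> Bool ~ e
_ _ : d -> Bool
\w._ : g -> Int
\v._ : f -> g -> Int
  unify f -> g -> Int ~ Int -> h
  unify f ~ Int
  unify g -> Int ~ h
_ _ : g -> Int
  unify d -> Bool ~ (g -> Int) -> i
  unify d ~ g -> Int
  unify Bool ~ i
_ _ : Bool
  unify Bool ~ Bool

Answer: Bool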